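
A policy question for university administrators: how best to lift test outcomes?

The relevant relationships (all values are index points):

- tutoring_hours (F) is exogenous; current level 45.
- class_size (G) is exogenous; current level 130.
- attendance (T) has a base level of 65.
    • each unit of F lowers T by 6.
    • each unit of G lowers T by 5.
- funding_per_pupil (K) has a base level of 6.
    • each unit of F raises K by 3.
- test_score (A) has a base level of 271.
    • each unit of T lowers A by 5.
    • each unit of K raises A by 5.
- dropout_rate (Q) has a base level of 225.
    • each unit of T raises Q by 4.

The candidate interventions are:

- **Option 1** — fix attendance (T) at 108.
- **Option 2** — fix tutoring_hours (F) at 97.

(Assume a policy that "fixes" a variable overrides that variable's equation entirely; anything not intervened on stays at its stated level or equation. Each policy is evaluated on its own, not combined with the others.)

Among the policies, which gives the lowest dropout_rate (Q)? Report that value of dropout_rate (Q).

Option 1 (T := 108):
  F = 45
  G = 130
  T = 108
  Q = 225 + 4·108 = 657
Option 2 (F := 97):
  F = 97
  G = 130
  T = 65 − 6·97 − 5·130 = -1167
  Q = 225 + 4·(-1167) = -4443
Comparing — Option 1: Q=657, Option 2: Q=-4443. Lowest is -4443 (Option 2).

-4443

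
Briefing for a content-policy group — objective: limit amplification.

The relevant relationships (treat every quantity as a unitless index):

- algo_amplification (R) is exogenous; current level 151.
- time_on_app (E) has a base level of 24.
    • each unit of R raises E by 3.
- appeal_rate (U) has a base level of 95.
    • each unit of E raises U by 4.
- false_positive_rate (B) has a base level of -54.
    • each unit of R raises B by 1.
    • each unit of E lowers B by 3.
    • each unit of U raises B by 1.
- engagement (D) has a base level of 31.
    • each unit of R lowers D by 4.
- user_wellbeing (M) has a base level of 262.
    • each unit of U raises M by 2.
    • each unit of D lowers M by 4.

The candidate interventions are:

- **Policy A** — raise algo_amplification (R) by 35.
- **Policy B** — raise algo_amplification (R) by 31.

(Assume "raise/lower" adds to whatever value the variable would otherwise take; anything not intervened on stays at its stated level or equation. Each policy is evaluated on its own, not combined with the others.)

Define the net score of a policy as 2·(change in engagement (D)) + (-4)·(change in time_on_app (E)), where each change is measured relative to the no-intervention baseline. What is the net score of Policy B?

Baseline:
  R = 151
  E = 24 + 3·151 = 477
  D = 31 − 4·151 = -573
Policy B (R + 31):
  R = 151 + 31 = 182
  E = 24 + 3·182 = 570
  D = 31 − 4·182 = -697
ΔD = -697 − (-573) = -124; ΔE = 570 − 477 = 93
Score = 2·(-124) + (-4)·93 = -620

-620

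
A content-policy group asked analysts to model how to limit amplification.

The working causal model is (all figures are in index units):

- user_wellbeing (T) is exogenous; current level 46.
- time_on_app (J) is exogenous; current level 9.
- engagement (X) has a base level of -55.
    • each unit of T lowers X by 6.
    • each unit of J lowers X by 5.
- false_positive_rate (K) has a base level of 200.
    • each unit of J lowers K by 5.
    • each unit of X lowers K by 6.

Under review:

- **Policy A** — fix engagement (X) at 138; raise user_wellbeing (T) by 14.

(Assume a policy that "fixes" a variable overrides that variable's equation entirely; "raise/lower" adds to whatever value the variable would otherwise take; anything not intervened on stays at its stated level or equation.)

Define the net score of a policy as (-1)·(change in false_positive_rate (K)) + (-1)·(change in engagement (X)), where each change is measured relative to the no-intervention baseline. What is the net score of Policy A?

2570

Baseline:
  T = 46
  J = 9
  X = -55 − 6·46 − 5·9 = -376
  K = 200 − 5·9 − 6·(-376) = 2411
Policy A (X := 138, T + 14):
  T = 46 + 14 = 60
  J = 9
  X = 138
  K = 200 − 5·9 − 6·138 = -673
ΔK = -673 − 2411 = -3084; ΔX = 138 − (-376) = 514
Score = (-1)·(-3084) + (-1)·514 = 2570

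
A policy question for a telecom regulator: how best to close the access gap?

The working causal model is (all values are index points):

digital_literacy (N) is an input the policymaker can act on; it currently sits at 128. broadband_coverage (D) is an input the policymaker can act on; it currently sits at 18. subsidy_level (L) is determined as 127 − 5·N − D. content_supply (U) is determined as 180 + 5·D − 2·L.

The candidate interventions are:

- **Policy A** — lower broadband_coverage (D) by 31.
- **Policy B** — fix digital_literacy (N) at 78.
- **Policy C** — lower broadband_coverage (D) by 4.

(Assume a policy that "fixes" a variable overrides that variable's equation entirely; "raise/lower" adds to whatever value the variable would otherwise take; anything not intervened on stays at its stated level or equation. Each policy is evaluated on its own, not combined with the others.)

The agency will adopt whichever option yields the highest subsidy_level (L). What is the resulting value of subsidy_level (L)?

Policy A (D − 31):
  N = 128
  D = 18 − 31 = -13
  L = 127 − 5·128 − (-13) = -500
Policy B (N := 78):
  N = 78
  D = 18
  L = 127 − 5·78 − 18 = -281
Policy C (D − 4):
  N = 128
  D = 18 − 4 = 14
  L = 127 − 5·128 − 14 = -527
Comparing — Policy A: L=-500, Policy B: L=-281, Policy C: L=-527. Highest is -281 (Policy B).

-281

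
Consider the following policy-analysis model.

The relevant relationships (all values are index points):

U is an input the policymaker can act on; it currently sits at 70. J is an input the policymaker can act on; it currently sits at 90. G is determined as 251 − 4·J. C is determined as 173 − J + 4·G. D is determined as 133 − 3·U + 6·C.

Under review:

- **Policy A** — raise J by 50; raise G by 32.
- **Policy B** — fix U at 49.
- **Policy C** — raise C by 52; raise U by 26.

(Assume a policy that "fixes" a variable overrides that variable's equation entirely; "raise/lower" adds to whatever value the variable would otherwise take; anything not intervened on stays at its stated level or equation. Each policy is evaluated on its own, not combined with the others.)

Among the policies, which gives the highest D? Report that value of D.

-1961

Policy A (J + 50, G + 32):
  U = 70
  J = 90 + 50 = 140
  G = 251 − 4·140 (+32 from intervention) = -277
  C = 173 − 140 + 4·(-277) = -1075
  D = 133 − 3·70 + 6·(-1075) = -6527
Policy B (U := 49):
  U = 49
  J = 90
  G = 251 − 4·90 = -109
  C = 173 − 90 + 4·(-109) = -353
  D = 133 − 3·49 + 6·(-353) = -2132
Policy C (C + 52, U + 26):
  U = 70 + 26 = 96
  J = 90
  G = 251 − 4·90 = -109
  C = 173 − 90 + 4·(-109) (+52 from intervention) = -301
  D = 133 − 3·96 + 6·(-301) = -1961
Comparing — Policy A: D=-6527, Policy B: D=-2132, Policy C: D=-1961. Highest is -1961 (Policy C).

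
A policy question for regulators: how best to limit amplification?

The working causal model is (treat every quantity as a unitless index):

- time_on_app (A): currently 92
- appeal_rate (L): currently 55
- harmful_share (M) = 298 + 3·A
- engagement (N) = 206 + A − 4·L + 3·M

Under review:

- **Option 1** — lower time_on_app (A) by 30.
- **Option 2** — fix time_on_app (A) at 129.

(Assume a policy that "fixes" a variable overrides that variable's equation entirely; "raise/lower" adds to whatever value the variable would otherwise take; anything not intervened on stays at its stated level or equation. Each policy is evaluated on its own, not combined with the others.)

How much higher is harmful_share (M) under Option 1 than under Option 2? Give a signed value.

-201

Option 1 (A − 30):
  A = 92 − 30 = 62
  M = 298 + 3·62 = 484
Option 2 (A := 129):
  A = 129
  M = 298 + 3·129 = 685
M: 484 − 685 = -201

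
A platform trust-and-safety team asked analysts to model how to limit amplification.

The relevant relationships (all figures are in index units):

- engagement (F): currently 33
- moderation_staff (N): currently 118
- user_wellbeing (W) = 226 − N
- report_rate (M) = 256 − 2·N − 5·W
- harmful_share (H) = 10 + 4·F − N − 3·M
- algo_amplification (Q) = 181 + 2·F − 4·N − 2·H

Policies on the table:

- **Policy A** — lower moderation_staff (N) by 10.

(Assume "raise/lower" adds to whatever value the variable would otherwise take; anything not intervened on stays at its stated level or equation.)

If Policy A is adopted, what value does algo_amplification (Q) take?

Policy A (N − 10):
  F = 33
  N = 118 − 10 = 108
  W = 226 − 108 = 118
  M = 256 − 2·108 − 5·118 = -550
  H = 10 + 4·33 − 108 − 3·(-550) = 1684
  Q = 181 + 2·33 − 4·108 − 2·1684 = -3553

-3553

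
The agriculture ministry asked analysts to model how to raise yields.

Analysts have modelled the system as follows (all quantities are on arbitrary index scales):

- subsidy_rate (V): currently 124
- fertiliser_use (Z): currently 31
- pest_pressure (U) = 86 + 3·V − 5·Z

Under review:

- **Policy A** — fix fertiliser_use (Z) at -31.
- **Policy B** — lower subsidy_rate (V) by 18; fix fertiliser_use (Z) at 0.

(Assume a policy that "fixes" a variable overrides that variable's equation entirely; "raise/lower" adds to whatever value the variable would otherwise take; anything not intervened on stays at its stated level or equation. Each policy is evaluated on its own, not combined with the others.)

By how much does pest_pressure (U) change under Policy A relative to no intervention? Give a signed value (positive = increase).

310

Baseline:
  V = 124
  Z = 31
  U = 86 + 3·124 − 5·31 = 303
Policy A (Z := -31):
  V = 124
  Z = -31
  U = 86 + 3·124 − 5·(-31) = 613
Change in U: 613 − 303 = 310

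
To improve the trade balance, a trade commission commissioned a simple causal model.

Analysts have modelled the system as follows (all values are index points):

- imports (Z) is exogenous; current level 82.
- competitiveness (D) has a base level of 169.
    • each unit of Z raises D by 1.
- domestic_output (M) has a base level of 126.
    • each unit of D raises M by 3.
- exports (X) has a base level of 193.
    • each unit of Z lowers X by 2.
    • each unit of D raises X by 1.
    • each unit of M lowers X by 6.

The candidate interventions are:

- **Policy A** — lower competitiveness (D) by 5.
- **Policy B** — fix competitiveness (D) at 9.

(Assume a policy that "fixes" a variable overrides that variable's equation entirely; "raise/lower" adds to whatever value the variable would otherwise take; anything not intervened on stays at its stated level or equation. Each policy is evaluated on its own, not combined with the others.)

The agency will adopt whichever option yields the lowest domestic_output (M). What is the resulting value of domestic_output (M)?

153

Policy A (D − 5):
  Z = 82
  D = 169 + 82 (−5 from intervention) = 246
  M = 126 + 3·246 = 864
Policy B (D := 9):
  Z = 82
  D = 9
  M = 126 + 3·9 = 153
Comparing — Policy A: M=864, Policy B: M=153. Lowest is 153 (Policy B).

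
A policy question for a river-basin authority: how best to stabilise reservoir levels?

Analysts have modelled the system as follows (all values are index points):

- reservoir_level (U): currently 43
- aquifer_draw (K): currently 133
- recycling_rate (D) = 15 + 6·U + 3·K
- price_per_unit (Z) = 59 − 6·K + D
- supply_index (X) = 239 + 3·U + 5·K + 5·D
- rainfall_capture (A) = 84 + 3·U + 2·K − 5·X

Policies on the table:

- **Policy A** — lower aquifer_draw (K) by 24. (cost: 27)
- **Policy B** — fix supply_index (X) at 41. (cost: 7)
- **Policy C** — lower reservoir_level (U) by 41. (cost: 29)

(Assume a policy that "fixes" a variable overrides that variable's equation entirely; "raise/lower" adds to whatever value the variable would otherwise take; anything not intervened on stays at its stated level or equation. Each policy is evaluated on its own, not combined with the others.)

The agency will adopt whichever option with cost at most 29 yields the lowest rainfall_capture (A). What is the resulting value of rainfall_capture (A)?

-19134

Policy A (K − 24):
  U = 43
  K = 133 − 24 = 109
  D = 15 + 6·43 + 3·109 = 600
  X = 239 + 3·43 + 5·109 + 5·600 = 3913
  A = 84 + 3·43 + 2·109 − 5·3913 = -19134
Policy B (X := 41):
  U = 43
  K = 133
  D = 15 + 6·43 + 3·133 = 672
  X = 41
  A = 84 + 3·43 + 2·133 − 5·41 = 274
Policy C (U − 41):
  U = 43 − 41 = 2
  K = 133
  D = 15 + 6·2 + 3·133 = 426
  X = 239 + 3·2 + 5·133 + 5·426 = 3040
  A = 84 + 3·2 + 2·133 − 5·3040 = -14844
Comparing — Policy A: A=-19134, Policy B: A=274, Policy C: A=-14844. Lowest is -19134 (Policy A).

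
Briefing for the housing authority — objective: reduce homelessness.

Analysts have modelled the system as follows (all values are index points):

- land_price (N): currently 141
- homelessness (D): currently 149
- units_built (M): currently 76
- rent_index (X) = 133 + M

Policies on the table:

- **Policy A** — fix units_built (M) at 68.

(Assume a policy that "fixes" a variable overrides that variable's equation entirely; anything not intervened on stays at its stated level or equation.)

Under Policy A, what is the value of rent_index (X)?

Policy A (M := 68):
  M = 68
  X = 133 + 68 = 201

201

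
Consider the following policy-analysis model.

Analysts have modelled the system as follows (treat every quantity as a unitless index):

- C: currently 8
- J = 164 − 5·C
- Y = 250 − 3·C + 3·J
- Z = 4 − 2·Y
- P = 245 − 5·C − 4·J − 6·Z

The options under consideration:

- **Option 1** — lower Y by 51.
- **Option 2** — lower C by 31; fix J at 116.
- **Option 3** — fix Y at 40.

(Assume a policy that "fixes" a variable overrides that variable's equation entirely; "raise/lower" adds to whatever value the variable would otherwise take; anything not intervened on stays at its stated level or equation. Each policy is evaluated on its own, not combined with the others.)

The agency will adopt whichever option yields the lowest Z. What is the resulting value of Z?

-1330

Option 1 (Y − 51):
  C = 8
  J = 164 − 5·8 = 124
  Y = 250 − 3·8 + 3·124 (−51 from intervention) = 547
  Z = 4 − 2·547 = -1090
Option 2 (C − 31, J := 116):
  C = 8 − 31 = -23
  J = 116
  Y = 250 − 3·(-23) + 3·116 = 667
  Z = 4 − 2·667 = -1330
Option 3 (Y := 40):
  C = 8
  J = 164 − 5·8 = 124
  Y = 40
  Z = 4 − 2·40 = -76
Comparing — Option 1: Z=-1090, Option 2: Z=-1330, Option 3: Z=-76. Lowest is -1330 (Option 2).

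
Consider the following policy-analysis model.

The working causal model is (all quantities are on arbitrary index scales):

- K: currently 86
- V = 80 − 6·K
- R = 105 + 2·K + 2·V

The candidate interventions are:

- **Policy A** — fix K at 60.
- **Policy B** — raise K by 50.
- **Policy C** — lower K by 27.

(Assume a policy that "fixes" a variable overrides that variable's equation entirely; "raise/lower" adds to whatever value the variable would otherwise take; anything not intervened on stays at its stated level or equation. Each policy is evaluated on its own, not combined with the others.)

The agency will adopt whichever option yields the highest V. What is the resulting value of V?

Policy A (K := 60):
  K = 60
  V = 80 − 6·60 = -280
Policy B (K + 50):
  K = 86 + 50 = 136
  V = 80 − 6·136 = -736
Policy C (K − 27):
  K = 86 − 27 = 59
  V = 80 − 6·59 = -274
Comparing — Policy A: V=-280, Policy B: V=-736, Policy C: V=-274. Highest is -274 (Policy C).

-274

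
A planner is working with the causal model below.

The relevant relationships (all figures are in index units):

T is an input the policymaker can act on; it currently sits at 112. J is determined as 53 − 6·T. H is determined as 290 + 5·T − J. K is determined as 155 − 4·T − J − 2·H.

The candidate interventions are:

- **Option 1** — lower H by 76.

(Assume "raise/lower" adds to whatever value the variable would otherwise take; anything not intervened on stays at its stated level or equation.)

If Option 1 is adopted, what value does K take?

-2460

Option 1 (H − 76):
  T = 112
  J = 53 − 6·112 = -619
  H = 290 + 5·112 − (-619) (−76 from intervention) = 1393
  K = 155 − 4·112 − (-619) − 2·1393 = -2460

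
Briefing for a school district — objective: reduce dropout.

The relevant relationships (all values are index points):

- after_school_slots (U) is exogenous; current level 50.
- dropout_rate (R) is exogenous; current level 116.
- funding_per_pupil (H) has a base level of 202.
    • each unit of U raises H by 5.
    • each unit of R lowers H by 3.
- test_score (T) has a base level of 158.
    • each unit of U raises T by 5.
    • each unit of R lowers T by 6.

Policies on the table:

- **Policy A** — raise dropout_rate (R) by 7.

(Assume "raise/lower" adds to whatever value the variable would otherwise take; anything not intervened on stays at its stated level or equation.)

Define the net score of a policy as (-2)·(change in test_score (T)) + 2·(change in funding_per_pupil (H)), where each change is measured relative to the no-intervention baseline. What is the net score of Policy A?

Baseline:
  U = 50
  R = 116
  H = 202 + 5·50 − 3·116 = 104
  T = 158 + 5·50 − 6·116 = -288
Policy A (R + 7):
  U = 50
  R = 116 + 7 = 123
  H = 202 + 5·50 − 3·123 = 83
  T = 158 + 5·50 − 6·123 = -330
ΔT = -330 − (-288) = -42; ΔH = 83 − 104 = -21
Score = (-2)·(-42) + 2·(-21) = 42

42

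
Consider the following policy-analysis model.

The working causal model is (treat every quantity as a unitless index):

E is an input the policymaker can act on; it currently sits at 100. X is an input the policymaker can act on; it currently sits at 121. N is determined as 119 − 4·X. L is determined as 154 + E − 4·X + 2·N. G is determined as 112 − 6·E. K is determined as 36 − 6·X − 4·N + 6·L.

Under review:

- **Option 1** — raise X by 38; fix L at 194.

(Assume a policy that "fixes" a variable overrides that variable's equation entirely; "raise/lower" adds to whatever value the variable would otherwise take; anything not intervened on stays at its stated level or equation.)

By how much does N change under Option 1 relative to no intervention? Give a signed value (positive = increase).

-152

Baseline:
  X = 121
  N = 119 − 4·121 = -365
Option 1 (X + 38, L := 194):
  X = 121 + 38 = 159
  N = 119 − 4·159 = -517
Change in N: -517 − (-365) = -152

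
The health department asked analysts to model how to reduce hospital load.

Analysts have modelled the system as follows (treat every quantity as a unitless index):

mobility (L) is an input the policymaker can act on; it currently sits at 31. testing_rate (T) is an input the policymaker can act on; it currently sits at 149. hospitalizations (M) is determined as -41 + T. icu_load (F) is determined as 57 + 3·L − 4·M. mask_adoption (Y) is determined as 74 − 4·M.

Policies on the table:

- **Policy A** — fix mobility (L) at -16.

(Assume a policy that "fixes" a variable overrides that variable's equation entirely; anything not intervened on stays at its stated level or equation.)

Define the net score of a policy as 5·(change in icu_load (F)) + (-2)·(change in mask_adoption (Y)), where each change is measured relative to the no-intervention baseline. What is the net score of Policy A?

Baseline:
  L = 31
  T = 149
  M = -41 + 149 = 108
  F = 57 + 3·31 − 4·108 = -282
  Y = 74 − 4·108 = -358
Policy A (L := -16):
  L = -16
  T = 149
  M = -41 + 149 = 108
  F = 57 + 3·(-16) − 4·108 = -423
  Y = 74 − 4·108 = -358
ΔF = -423 − (-282) = -141; ΔY = -358 − (-358) = 0
Score = 5·(-141) + (-2)·0 = -705

-705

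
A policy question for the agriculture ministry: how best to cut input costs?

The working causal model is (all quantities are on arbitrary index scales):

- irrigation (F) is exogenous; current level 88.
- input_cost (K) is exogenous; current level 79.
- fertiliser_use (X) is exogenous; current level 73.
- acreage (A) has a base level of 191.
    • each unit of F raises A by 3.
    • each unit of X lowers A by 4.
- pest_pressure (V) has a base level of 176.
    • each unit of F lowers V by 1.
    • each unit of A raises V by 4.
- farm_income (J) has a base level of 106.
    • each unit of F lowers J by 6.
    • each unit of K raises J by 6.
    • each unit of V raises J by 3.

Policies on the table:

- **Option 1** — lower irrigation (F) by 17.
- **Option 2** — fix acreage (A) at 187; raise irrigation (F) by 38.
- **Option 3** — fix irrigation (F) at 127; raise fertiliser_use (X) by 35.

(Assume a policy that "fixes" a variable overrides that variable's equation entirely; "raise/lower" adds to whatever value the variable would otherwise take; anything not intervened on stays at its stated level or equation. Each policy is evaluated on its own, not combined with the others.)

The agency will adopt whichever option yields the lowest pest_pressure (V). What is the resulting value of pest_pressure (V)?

Option 1 (F − 17):
  F = 88 − 17 = 71
  X = 73
  A = 191 + 3·71 − 4·73 = 112
  V = 176 − 71 + 4·112 = 553
Option 2 (A := 187, F + 38):
  F = 88 + 38 = 126
  X = 73
  A = 187
  V = 176 − 126 + 4·187 = 798
Option 3 (F := 127, X + 35):
  F = 127
  X = 73 + 35 = 108
  A = 191 + 3·127 − 4·108 = 140
  V = 176 − 127 + 4·140 = 609
Comparing — Option 1: V=553, Option 2: V=798, Option 3: V=609. Lowest is 553 (Option 1).

553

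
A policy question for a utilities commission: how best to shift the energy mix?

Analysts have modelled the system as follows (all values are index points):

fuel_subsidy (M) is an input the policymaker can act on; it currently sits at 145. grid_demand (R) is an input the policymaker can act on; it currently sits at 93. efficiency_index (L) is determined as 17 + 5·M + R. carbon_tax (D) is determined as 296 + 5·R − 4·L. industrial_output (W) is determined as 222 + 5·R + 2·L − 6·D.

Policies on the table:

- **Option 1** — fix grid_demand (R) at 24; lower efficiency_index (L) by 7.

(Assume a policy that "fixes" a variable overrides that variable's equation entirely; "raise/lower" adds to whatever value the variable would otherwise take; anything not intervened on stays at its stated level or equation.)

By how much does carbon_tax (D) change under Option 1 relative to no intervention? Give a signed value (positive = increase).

Baseline:
  M = 145
  R = 93
  L = 17 + 5·145 + 93 = 835
  D = 296 + 5·93 − 4·835 = -2579
Option 1 (R := 24, L − 7):
  M = 145
  R = 24
  L = 17 + 5·145 + 24 (−7 from intervention) = 759
  D = 296 + 5·24 − 4·759 = -2620
Change in D: -2620 − (-2579) = -41

-41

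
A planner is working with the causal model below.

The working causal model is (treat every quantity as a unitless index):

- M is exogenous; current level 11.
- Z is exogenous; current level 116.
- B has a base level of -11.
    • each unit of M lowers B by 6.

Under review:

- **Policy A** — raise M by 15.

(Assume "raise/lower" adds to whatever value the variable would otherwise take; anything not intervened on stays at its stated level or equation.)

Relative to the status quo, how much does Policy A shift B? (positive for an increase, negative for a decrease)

Baseline:
  M = 11
  B = -11 − 6·11 = -77
Policy A (M + 15):
  M = 11 + 15 = 26
  B = -11 − 6·26 = -167
Change in B: -167 − (-77) = -90

-90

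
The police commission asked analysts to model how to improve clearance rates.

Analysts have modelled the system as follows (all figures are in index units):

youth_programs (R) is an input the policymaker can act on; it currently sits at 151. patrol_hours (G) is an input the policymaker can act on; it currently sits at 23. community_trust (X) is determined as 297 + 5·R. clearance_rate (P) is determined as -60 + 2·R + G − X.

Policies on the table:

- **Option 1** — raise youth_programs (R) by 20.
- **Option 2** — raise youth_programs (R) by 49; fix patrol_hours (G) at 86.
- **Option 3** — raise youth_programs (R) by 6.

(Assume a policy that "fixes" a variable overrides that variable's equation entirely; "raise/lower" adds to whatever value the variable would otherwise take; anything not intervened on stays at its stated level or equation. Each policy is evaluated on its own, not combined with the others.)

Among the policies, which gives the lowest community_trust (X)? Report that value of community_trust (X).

1082

Option 1 (R + 20):
  R = 151 + 20 = 171
  X = 297 + 5·171 = 1152
Option 2 (R + 49, G := 86):
  R = 151 + 49 = 200
  X = 297 + 5·200 = 1297
Option 3 (R + 6):
  R = 151 + 6 = 157
  X = 297 + 5·157 = 1082
Comparing — Option 1: X=1152, Option 2: X=1297, Option 3: X=1082. Lowest is 1082 (Option 3).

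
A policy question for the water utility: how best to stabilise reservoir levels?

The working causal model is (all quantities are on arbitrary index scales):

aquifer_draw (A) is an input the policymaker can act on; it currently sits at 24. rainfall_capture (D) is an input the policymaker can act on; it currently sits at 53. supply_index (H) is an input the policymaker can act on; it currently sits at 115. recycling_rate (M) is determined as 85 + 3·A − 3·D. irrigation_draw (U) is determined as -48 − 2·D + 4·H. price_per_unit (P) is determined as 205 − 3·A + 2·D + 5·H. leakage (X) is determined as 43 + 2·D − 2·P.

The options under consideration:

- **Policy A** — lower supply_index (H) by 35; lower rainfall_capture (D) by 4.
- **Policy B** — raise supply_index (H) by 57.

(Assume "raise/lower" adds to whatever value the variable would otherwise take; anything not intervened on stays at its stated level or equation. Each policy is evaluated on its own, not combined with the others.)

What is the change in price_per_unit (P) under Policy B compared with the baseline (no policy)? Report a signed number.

285

Baseline:
  A = 24
  D = 53
  H = 115
  P = 205 − 3·24 + 2·53 + 5·115 = 814
Policy B (H + 57):
  A = 24
  D = 53
  H = 115 + 57 = 172
  P = 205 − 3·24 + 2·53 + 5·172 = 1099
Change in P: 1099 − 814 = 285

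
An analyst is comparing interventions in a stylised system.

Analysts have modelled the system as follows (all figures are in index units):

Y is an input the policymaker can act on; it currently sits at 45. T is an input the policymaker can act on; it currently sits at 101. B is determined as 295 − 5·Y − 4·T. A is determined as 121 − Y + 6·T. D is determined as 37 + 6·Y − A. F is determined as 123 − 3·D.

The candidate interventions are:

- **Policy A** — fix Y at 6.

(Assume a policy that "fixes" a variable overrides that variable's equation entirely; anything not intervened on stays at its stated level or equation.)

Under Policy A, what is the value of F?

2067

Policy A (Y := 6):
  Y = 6
  T = 101
  A = 121 − 6 + 6·101 = 721
  D = 37 + 6·6 − 721 = -648
  F = 123 − 3·(-648) = 2067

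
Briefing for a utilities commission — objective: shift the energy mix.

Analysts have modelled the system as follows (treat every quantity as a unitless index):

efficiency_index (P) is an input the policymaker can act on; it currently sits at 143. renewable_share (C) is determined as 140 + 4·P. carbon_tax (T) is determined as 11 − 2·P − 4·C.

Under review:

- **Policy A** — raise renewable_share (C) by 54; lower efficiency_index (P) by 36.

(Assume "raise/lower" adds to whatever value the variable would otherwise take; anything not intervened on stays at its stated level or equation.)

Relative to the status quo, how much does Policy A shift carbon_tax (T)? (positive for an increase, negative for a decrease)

432

Baseline:
  P = 143
  C = 140 + 4·143 = 712
  T = 11 − 2·143 − 4·712 = -3123
Policy A (C + 54, P − 36):
  P = 143 − 36 = 107
  C = 140 + 4·107 (+54 from intervention) = 622
  T = 11 − 2·107 − 4·622 = -2691
Change in T: -2691 − (-3123) = 432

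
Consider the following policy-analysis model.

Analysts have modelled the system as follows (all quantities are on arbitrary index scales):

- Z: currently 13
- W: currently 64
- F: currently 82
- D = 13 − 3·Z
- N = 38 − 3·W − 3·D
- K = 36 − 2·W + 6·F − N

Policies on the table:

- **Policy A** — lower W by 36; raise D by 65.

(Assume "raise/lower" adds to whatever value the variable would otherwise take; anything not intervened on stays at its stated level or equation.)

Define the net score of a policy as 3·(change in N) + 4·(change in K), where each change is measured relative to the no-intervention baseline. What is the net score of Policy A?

375

Baseline:
  Z = 13
  W = 64
  F = 82
  D = 13 − 3·13 = -26
  N = 38 − 3·64 − 3·(-26) = -76
  K = 36 − 2·64 + 6·82 − (-76) = 476
Policy A (W − 36, D + 65):
  Z = 13
  W = 64 − 36 = 28
  F = 82
  D = 13 − 3·13 (+65 from intervention) = 39
  N = 38 − 3·28 − 3·39 = -163
  K = 36 − 2·28 + 6·82 − (-163) = 635
ΔN = -163 − (-76) = -87; ΔK = 635 − 476 = 159
Score = 3·(-87) + 4·159 = 375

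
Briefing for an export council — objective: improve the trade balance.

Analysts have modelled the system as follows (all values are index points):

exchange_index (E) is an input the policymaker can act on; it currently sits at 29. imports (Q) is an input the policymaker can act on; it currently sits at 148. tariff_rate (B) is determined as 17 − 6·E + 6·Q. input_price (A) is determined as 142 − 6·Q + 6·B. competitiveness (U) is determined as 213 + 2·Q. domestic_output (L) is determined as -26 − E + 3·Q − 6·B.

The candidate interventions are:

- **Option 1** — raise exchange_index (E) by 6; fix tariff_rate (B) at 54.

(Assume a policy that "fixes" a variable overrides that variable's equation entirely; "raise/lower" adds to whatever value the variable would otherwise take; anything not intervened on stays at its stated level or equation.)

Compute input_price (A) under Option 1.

-422

Option 1 (E + 6, B := 54):
  E = 29 + 6 = 35
  Q = 148
  B = 54
  A = 142 − 6·148 + 6·54 = -422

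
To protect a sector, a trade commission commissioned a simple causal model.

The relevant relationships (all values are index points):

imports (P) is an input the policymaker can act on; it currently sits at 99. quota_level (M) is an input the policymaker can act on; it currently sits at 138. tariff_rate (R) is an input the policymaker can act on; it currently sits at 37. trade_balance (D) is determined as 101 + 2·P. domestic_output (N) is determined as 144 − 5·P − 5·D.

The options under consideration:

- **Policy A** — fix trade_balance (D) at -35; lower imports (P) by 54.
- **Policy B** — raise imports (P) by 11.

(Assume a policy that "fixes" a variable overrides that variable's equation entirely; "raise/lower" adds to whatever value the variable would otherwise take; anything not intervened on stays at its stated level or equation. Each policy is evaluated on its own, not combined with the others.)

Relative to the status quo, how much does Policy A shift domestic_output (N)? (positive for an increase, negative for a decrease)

1940

Baseline:
  P = 99
  D = 101 + 2·99 = 299
  N = 144 − 5·99 − 5·299 = -1846
Policy A (D := -35, P − 54):
  P = 99 − 54 = 45
  D = -35
  N = 144 − 5·45 − 5·(-35) = 94
Change in N: 94 − (-1846) = 1940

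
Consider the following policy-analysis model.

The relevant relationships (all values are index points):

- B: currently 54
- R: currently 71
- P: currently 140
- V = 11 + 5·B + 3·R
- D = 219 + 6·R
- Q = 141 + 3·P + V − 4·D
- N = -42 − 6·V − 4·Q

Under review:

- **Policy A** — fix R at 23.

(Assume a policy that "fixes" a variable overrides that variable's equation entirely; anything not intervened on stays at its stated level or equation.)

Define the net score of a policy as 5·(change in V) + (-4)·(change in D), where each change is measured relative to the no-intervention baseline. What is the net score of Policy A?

432

Baseline:
  B = 54
  R = 71
  V = 11 + 5·54 + 3·71 = 494
  D = 219 + 6·71 = 645
Policy A (R := 23):
  B = 54
  R = 23
  V = 11 + 5·54 + 3·23 = 350
  D = 219 + 6·23 = 357
ΔV = 350 − 494 = -144; ΔD = 357 − 645 = -288
Score = 5·(-144) + (-4)·(-288) = 432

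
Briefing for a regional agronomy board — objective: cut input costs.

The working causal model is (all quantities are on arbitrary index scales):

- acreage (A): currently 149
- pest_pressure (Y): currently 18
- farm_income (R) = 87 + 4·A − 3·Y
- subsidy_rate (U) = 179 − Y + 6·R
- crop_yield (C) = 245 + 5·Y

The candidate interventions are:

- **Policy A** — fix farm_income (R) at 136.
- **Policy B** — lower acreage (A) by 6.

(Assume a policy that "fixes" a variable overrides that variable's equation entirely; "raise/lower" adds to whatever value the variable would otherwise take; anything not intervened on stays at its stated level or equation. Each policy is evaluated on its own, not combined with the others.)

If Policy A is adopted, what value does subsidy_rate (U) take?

Policy A (R := 136):
  A = 149
  Y = 18
  R = 136
  U = 179 − 18 + 6·136 = 977

977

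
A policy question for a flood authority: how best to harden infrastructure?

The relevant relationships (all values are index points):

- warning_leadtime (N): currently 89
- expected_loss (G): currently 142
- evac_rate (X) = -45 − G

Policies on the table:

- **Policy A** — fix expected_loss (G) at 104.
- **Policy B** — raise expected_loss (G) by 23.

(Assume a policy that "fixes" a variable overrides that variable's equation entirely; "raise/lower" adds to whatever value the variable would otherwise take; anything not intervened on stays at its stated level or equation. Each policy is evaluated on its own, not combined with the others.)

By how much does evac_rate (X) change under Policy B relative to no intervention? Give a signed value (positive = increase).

-23

Baseline:
  G = 142
  X = -45 − 142 = -187
Policy B (G + 23):
  G = 142 + 23 = 165
  X = -45 − 165 = -210
Change in X: -210 − (-187) = -23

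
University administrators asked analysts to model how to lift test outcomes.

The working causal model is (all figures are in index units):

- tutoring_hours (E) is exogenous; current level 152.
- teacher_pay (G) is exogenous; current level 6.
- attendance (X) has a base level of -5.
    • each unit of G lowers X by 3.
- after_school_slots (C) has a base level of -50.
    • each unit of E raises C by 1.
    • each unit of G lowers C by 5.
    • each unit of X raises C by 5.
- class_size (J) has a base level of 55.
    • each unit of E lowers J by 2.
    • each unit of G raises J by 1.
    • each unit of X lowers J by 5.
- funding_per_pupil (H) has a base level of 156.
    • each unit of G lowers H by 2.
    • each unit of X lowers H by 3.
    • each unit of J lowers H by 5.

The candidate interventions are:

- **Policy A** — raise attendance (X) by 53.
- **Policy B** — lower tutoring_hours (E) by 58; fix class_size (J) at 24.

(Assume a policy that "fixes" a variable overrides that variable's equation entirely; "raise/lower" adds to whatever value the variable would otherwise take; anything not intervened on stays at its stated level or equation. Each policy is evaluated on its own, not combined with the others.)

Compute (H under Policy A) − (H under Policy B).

1926

Policy A (X + 53):
  E = 152
  G = 6
  X = -5 − 3·6 (+53 from intervention) = 30
  J = 55 − 2·152 + 6 − 5·30 = -393
  H = 156 − 2·6 − 3·30 − 5·(-393) = 2019
Policy B (E − 58, J := 24):
  E = 152 − 58 = 94
  G = 6
  X = -5 − 3·6 = -23
  J = 24
  H = 156 − 2·6 − 3·(-23) − 5·24 = 93
H: 2019 − 93 = 1926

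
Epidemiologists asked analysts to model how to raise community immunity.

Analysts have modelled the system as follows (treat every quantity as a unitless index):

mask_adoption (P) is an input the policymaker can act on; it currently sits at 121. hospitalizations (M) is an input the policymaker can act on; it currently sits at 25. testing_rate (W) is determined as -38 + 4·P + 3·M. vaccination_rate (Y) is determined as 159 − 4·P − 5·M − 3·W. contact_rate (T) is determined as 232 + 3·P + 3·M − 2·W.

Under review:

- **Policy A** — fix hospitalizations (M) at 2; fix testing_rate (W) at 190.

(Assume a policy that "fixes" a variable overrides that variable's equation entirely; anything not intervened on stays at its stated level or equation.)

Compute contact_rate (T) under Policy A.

221

Policy A (M := 2, W := 190):
  P = 121
  M = 2
  W = 190
  T = 232 + 3·121 + 3·2 − 2·190 = 221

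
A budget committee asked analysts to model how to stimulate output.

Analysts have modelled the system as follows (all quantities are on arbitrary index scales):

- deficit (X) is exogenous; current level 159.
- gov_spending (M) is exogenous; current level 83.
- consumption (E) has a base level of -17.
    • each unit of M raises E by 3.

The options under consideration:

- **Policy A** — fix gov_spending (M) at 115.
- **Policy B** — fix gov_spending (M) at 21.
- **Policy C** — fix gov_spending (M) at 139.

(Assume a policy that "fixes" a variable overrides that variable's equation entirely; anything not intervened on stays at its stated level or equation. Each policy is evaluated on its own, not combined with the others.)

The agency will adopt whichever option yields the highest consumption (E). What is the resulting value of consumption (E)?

400

Policy A (M := 115):
  M = 115
  E = -17 + 3·115 = 328
Policy B (M := 21):
  M = 21
  E = -17 + 3·21 = 46
Policy C (M := 139):
  M = 139
  E = -17 + 3·139 = 400
Comparing — Policy A: E=328, Policy B: E=46, Policy C: E=400. Highest is 400 (Policy C).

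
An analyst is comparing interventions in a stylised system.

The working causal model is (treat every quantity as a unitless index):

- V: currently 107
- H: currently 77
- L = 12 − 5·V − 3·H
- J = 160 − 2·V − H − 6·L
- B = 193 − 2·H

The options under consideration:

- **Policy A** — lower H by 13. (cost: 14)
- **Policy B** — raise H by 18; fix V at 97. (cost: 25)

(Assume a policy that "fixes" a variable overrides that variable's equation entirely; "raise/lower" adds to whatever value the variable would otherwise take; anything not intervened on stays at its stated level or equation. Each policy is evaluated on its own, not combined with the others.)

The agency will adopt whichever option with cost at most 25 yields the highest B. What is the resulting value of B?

Policy A (H − 13):
  H = 77 − 13 = 64
  B = 193 − 2·64 = 65
Policy B (H + 18, V := 97):
  H = 77 + 18 = 95
  B = 193 − 2·95 = 3
Comparing — Policy A: B=65, Policy B: B=3. Highest is 65 (Policy A).

65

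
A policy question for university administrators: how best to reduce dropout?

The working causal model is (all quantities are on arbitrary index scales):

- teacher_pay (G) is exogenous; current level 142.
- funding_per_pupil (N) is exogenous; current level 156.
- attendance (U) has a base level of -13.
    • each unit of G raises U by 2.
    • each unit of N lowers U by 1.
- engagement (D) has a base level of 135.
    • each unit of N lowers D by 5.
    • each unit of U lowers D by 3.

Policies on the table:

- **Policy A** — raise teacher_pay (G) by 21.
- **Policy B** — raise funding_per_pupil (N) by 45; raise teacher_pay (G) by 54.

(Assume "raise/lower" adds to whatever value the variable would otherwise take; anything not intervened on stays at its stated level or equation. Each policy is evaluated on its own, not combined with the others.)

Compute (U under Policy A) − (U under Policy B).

-21

Policy A (G + 21):
  G = 142 + 21 = 163
  N = 156
  U = -13 + 2·163 − 156 = 157
Policy B (N + 45, G + 54):
  G = 142 + 54 = 196
  N = 156 + 45 = 201
  U = -13 + 2·196 − 201 = 178
U: 157 − 178 = -21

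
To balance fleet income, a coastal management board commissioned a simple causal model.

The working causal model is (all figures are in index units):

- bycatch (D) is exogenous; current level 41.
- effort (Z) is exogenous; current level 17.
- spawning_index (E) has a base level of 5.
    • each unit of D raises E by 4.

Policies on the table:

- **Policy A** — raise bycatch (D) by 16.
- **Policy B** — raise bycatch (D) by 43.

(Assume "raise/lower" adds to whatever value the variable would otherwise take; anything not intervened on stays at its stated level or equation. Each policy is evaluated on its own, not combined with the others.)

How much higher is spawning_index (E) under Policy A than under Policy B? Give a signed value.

Policy A (D + 16):
  D = 41 + 16 = 57
  E = 5 + 4·57 = 233
Policy B (D + 43):
  D = 41 + 43 = 84
  E = 5 + 4·84 = 341
E: 233 − 341 = -108

-108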